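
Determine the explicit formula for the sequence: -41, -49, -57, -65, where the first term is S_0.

Check differences: -49 - -41 = -8
-57 - -49 = -8
Common difference d = -8.
First term a = -41.
Formula: S_i = -41 - 8*i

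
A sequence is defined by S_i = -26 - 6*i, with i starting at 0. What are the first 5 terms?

This is an arithmetic sequence.
i=0: S_0 = -26 + -6*0 = -26
i=1: S_1 = -26 + -6*1 = -32
i=2: S_2 = -26 + -6*2 = -38
i=3: S_3 = -26 + -6*3 = -44
i=4: S_4 = -26 + -6*4 = -50
The first 5 terms are: [-26, -32, -38, -44, -50]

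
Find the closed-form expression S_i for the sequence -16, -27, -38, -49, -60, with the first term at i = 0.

Check differences: -27 - -16 = -11
-38 - -27 = -11
Common difference d = -11.
First term a = -16.
Formula: S_i = -16 - 11*i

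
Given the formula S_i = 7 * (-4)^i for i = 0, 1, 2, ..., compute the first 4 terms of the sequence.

This is a geometric sequence.
i=0: S_0 = 7 * (-4)^0 = 7
i=1: S_1 = 7 * (-4)^1 = -28
i=2: S_2 = 7 * (-4)^2 = 112
i=3: S_3 = 7 * (-4)^3 = -448
The first 4 terms are: [7, -28, 112, -448]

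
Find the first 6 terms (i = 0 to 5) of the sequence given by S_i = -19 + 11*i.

This is an arithmetic sequence.
i=0: S_0 = -19 + 11*0 = -19
i=1: S_1 = -19 + 11*1 = -8
i=2: S_2 = -19 + 11*2 = 3
i=3: S_3 = -19 + 11*3 = 14
i=4: S_4 = -19 + 11*4 = 25
i=5: S_5 = -19 + 11*5 = 36
The first 6 terms are: [-19, -8, 3, 14, 25, 36]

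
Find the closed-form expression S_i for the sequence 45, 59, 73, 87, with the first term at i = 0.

Check differences: 59 - 45 = 14
73 - 59 = 14
Common difference d = 14.
First term a = 45.
Formula: S_i = 45 + 14*i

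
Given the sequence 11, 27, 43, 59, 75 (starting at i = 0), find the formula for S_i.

Check differences: 27 - 11 = 16
43 - 27 = 16
Common difference d = 16.
First term a = 11.
Formula: S_i = 11 + 16*i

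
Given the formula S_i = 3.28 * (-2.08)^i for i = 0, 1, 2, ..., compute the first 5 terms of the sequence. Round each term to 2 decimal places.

This is a geometric sequence.
i=0: S_0 = 3.28 * (-2.08)^0 = 3.28
i=1: S_1 = 3.28 * (-2.08)^1 ≈ -6.82
i=2: S_2 = 3.28 * (-2.08)^2 ≈ 14.19
i=3: S_3 = 3.28 * (-2.08)^3 ≈ -29.52
i=4: S_4 = 3.28 * (-2.08)^4 ≈ 61.39
The first 5 terms are: [3.28, -6.82, 14.19, -29.52, 61.39]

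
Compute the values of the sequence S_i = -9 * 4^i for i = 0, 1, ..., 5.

This is a geometric sequence.
i=0: S_0 = -9 * 4^0 = -9
i=1: S_1 = -9 * 4^1 = -36
i=2: S_2 = -9 * 4^2 = -144
i=3: S_3 = -9 * 4^3 = -576
i=4: S_4 = -9 * 4^4 = -2304
i=5: S_5 = -9 * 4^5 = -9216
The first 6 terms are: [-9, -36, -144, -576, -2304, -9216]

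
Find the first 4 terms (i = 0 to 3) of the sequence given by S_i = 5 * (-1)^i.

This is a geometric sequence.
i=0: S_0 = 5 * (-1)^0 = 5
i=1: S_1 = 5 * (-1)^1 = -5
i=2: S_2 = 5 * (-1)^2 = 5
i=3: S_3 = 5 * (-1)^3 = -5
The first 4 terms are: [5, -5, 5, -5]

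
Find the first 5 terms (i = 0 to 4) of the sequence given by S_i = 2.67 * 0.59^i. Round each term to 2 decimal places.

This is a geometric sequence.
i=0: S_0 = 2.67 * 0.59^0 = 2.67
i=1: S_1 = 2.67 * 0.59^1 ≈ 1.58
i=2: S_2 = 2.67 * 0.59^2 ≈ 0.93
i=3: S_3 = 2.67 * 0.59^3 ≈ 0.55
i=4: S_4 = 2.67 * 0.59^4 ≈ 0.32
The first 5 terms are: [2.67, 1.58, 0.93, 0.55, 0.32]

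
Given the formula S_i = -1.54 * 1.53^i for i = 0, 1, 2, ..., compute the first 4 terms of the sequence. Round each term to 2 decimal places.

This is a geometric sequence.
i=0: S_0 = -1.54 * 1.53^0 = -1.54
i=1: S_1 = -1.54 * 1.53^1 ≈ -2.36
i=2: S_2 = -1.54 * 1.53^2 ≈ -3.6
i=3: S_3 = -1.54 * 1.53^3 ≈ -5.52
The first 4 terms are: [-1.54, -2.36, -3.6, -5.52]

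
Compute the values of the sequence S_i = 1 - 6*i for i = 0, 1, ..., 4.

This is an arithmetic sequence.
i=0: S_0 = 1 + -6*0 = 1
i=1: S_1 = 1 + -6*1 = -5
i=2: S_2 = 1 + -6*2 = -11
i=3: S_3 = 1 + -6*3 = -17
i=4: S_4 = 1 + -6*4 = -23
The first 5 terms are: [1, -5, -11, -17, -23]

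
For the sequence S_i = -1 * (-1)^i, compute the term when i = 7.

S_7 = -1 * (-1)^7 = -1 * -1 = 1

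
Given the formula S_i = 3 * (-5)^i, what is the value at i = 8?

S_8 = 3 * (-5)^8 = 3 * 390625 = 1171875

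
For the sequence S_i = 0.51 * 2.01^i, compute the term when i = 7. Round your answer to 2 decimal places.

S_7 = 0.51 * 2.01^7 ≈ 0.51 * 132.5478 ≈ 67.6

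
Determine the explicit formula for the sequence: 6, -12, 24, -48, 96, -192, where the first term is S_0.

Check ratios: -12 / 6 = -2.0
Common ratio r = -2.
First term a = 6.
Formula: S_i = 6 * (-2)^i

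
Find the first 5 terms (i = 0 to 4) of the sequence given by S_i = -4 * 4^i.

This is a geometric sequence.
i=0: S_0 = -4 * 4^0 = -4
i=1: S_1 = -4 * 4^1 = -16
i=2: S_2 = -4 * 4^2 = -64
i=3: S_3 = -4 * 4^3 = -256
i=4: S_4 = -4 * 4^4 = -1024
The first 5 terms are: [-4, -16, -64, -256, -1024]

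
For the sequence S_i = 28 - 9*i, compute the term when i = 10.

S_10 = 28 + -9*10 = 28 + -90 = -62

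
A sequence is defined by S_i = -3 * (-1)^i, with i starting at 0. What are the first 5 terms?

This is a geometric sequence.
i=0: S_0 = -3 * (-1)^0 = -3
i=1: S_1 = -3 * (-1)^1 = 3
i=2: S_2 = -3 * (-1)^2 = -3
i=3: S_3 = -3 * (-1)^3 = 3
i=4: S_4 = -3 * (-1)^4 = -3
The first 5 terms are: [-3, 3, -3, 3, -3]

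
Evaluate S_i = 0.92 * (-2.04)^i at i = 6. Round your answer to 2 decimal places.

S_6 = 0.92 * (-2.04)^6 ≈ 0.92 * 72.0744 ≈ 66.31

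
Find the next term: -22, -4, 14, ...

Differences: -4 - -22 = 18
This is an arithmetic sequence with common difference d = 18.
Next term = 14 + 18 = 32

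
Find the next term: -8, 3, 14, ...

Differences: 3 - -8 = 11
This is an arithmetic sequence with common difference d = 11.
Next term = 14 + 11 = 25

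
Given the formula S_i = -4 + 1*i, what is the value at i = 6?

S_6 = -4 + 1*6 = -4 + 6 = 2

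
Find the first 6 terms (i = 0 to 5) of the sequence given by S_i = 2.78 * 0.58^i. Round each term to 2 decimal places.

This is a geometric sequence.
i=0: S_0 = 2.78 * 0.58^0 = 2.78
i=1: S_1 = 2.78 * 0.58^1 ≈ 1.61
i=2: S_2 = 2.78 * 0.58^2 ≈ 0.94
i=3: S_3 = 2.78 * 0.58^3 ≈ 0.54
i=4: S_4 = 2.78 * 0.58^4 ≈ 0.31
i=5: S_5 = 2.78 * 0.58^5 ≈ 0.18
The first 6 terms are: [2.78, 1.61, 0.94, 0.54, 0.31, 0.18]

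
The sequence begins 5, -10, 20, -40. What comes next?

Ratios: -10 / 5 = -2.0
This is a geometric sequence with common ratio r = -2.
Next term = -40 * -2 = 80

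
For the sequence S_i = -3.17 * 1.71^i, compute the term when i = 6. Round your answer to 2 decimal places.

S_6 = -3.17 * 1.71^6 ≈ -3.17 * 25.0021 ≈ -79.26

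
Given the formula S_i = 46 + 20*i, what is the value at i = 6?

S_6 = 46 + 20*6 = 46 + 120 = 166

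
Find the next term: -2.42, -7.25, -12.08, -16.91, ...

Differences: -7.25 - -2.42 = -4.83
This is an arithmetic sequence with common difference d = -4.83.
Next term = -16.91 + -4.83 = -21.74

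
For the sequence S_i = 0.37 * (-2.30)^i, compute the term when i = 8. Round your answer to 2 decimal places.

S_8 = 0.37 * (-2.3)^8 ≈ 0.37 * 783.1099 ≈ 289.75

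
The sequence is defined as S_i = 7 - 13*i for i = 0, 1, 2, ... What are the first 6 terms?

This is an arithmetic sequence.
i=0: S_0 = 7 + -13*0 = 7
i=1: S_1 = 7 + -13*1 = -6
i=2: S_2 = 7 + -13*2 = -19
i=3: S_3 = 7 + -13*3 = -32
i=4: S_4 = 7 + -13*4 = -45
i=5: S_5 = 7 + -13*5 = -58
The first 6 terms are: [7, -6, -19, -32, -45, -58]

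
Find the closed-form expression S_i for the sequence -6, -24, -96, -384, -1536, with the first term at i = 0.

Check ratios: -24 / -6 = 4.0
Common ratio r = 4.
First term a = -6.
Formula: S_i = -6 * 4^i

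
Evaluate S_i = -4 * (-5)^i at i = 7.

S_7 = -4 * (-5)^7 = -4 * -78125 = 312500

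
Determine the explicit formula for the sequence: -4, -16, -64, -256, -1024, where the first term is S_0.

Check ratios: -16 / -4 = 4.0
Common ratio r = 4.
First term a = -4.
Formula: S_i = -4 * 4^i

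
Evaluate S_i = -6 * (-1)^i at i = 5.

S_5 = -6 * (-1)^5 = -6 * -1 = 6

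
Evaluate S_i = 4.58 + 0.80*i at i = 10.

S_10 = 4.58 + 0.8*10 = 4.58 + 8.0 = 12.58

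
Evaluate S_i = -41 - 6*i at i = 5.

S_5 = -41 + -6*5 = -41 + -30 = -71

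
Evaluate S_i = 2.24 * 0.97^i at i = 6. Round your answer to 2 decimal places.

S_6 = 2.24 * 0.97^6 ≈ 2.24 * 0.833 ≈ 1.87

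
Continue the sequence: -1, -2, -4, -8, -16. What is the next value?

Ratios: -2 / -1 = 2.0
This is a geometric sequence with common ratio r = 2.
Next term = -16 * 2 = -32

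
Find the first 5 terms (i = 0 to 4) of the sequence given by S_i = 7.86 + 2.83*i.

This is an arithmetic sequence.
i=0: S_0 = 7.86 + 2.83*0 = 7.86
i=1: S_1 = 7.86 + 2.83*1 = 10.69
i=2: S_2 = 7.86 + 2.83*2 = 13.52
i=3: S_3 = 7.86 + 2.83*3 = 16.35
i=4: S_4 = 7.86 + 2.83*4 = 19.18
The first 5 terms are: [7.86, 10.69, 13.52, 16.35, 19.18]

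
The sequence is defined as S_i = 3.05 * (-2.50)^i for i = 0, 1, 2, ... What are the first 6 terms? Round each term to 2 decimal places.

This is a geometric sequence.
i=0: S_0 = 3.05 * (-2.5)^0 = 3.05
i=1: S_1 = 3.05 * (-2.5)^1 ≈ -7.63
i=2: S_2 = 3.05 * (-2.5)^2 ≈ 19.06
i=3: S_3 = 3.05 * (-2.5)^3 ≈ -47.66
i=4: S_4 = 3.05 * (-2.5)^4 ≈ 119.14
i=5: S_5 = 3.05 * (-2.5)^5 ≈ -297.85
The first 6 terms are: [3.05, -7.63, 19.06, -47.66, 119.14, -297.85]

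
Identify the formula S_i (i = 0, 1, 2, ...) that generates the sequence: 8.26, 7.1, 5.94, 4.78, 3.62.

Check differences: 7.1 - 8.26 = -1.16
5.94 - 7.1 = -1.16
Common difference d = -1.16.
First term a = 8.26.
Formula: S_i = 8.26 - 1.16*i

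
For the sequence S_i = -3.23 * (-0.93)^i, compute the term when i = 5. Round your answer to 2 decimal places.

S_5 = -3.23 * (-0.93)^5 ≈ -3.23 * -0.6957 ≈ 2.25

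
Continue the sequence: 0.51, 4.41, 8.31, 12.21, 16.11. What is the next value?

Differences: 4.41 - 0.51 = 3.9
This is an arithmetic sequence with common difference d = 3.9.
Next term = 16.11 + 3.9 = 20.01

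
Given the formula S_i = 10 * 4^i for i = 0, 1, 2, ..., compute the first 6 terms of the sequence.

This is a geometric sequence.
i=0: S_0 = 10 * 4^0 = 10
i=1: S_1 = 10 * 4^1 = 40
i=2: S_2 = 10 * 4^2 = 160
i=3: S_3 = 10 * 4^3 = 640
i=4: S_4 = 10 * 4^4 = 2560
i=5: S_5 = 10 * 4^5 = 10240
The first 6 terms are: [10, 40, 160, 640, 2560, 10240]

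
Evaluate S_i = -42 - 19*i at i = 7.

S_7 = -42 + -19*7 = -42 + -133 = -175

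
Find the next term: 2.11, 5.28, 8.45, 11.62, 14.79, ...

Differences: 5.28 - 2.11 = 3.17
This is an arithmetic sequence with common difference d = 3.17.
Next term = 14.79 + 3.17 = 17.96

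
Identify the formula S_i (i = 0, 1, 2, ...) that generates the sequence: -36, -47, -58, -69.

Check differences: -47 - -36 = -11
-58 - -47 = -11
Common difference d = -11.
First term a = -36.
Formula: S_i = -36 - 11*i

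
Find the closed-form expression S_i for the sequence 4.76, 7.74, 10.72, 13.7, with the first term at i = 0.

Check differences: 7.74 - 4.76 = 2.98
10.72 - 7.74 = 2.98
Common difference d = 2.98.
First term a = 4.76.
Formula: S_i = 4.76 + 2.98*i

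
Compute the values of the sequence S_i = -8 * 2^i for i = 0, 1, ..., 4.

This is a geometric sequence.
i=0: S_0 = -8 * 2^0 = -8
i=1: S_1 = -8 * 2^1 = -16
i=2: S_2 = -8 * 2^2 = -32
i=3: S_3 = -8 * 2^3 = -64
i=4: S_4 = -8 * 2^4 = -128
The first 5 terms are: [-8, -16, -32, -64, -128]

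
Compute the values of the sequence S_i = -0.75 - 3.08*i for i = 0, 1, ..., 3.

This is an arithmetic sequence.
i=0: S_0 = -0.75 + -3.08*0 = -0.75
i=1: S_1 = -0.75 + -3.08*1 = -3.83
i=2: S_2 = -0.75 + -3.08*2 = -6.91
i=3: S_3 = -0.75 + -3.08*3 = -9.99
The first 4 terms are: [-0.75, -3.83, -6.91, -9.99]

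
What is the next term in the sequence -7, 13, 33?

Differences: 13 - -7 = 20
This is an arithmetic sequence with common difference d = 20.
Next term = 33 + 20 = 53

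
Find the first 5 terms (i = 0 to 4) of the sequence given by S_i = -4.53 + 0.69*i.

This is an arithmetic sequence.
i=0: S_0 = -4.53 + 0.69*0 = -4.53
i=1: S_1 = -4.53 + 0.69*1 = -3.84
i=2: S_2 = -4.53 + 0.69*2 = -3.15
i=3: S_3 = -4.53 + 0.69*3 = -2.46
i=4: S_4 = -4.53 + 0.69*4 = -1.77
The first 5 terms are: [-4.53, -3.84, -3.15, -2.46, -1.77]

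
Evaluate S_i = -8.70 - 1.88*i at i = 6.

S_6 = -8.7 + -1.88*6 = -8.7 + -11.28 = -19.98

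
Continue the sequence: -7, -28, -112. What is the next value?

Ratios: -28 / -7 = 4.0
This is a geometric sequence with common ratio r = 4.
Next term = -112 * 4 = -448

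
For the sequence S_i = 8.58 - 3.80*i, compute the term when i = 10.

S_10 = 8.58 + -3.8*10 = 8.58 + -38.0 = -29.42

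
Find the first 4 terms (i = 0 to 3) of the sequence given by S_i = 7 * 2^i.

This is a geometric sequence.
i=0: S_0 = 7 * 2^0 = 7
i=1: S_1 = 7 * 2^1 = 14
i=2: S_2 = 7 * 2^2 = 28
i=3: S_3 = 7 * 2^3 = 56
The first 4 terms are: [7, 14, 28, 56]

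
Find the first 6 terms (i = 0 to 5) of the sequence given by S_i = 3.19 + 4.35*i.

This is an arithmetic sequence.
i=0: S_0 = 3.19 + 4.35*0 = 3.19
i=1: S_1 = 3.19 + 4.35*1 = 7.54
i=2: S_2 = 3.19 + 4.35*2 = 11.89
i=3: S_3 = 3.19 + 4.35*3 = 16.24
i=4: S_4 = 3.19 + 4.35*4 = 20.59
i=5: S_5 = 3.19 + 4.35*5 = 24.94
The first 6 terms are: [3.19, 7.54, 11.89, 16.24, 20.59, 24.94]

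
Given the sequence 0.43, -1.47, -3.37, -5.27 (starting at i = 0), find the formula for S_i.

Check differences: -1.47 - 0.43 = -1.9
-3.37 - -1.47 = -1.9
Common difference d = -1.9.
First term a = 0.43.
Formula: S_i = 0.43 - 1.90*i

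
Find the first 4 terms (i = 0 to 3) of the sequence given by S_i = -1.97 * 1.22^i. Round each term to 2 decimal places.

This is a geometric sequence.
i=0: S_0 = -1.97 * 1.22^0 = -1.97
i=1: S_1 = -1.97 * 1.22^1 ≈ -2.4
i=2: S_2 = -1.97 * 1.22^2 ≈ -2.93
i=3: S_3 = -1.97 * 1.22^3 ≈ -3.58
The first 4 terms are: [-1.97, -2.4, -2.93, -3.58]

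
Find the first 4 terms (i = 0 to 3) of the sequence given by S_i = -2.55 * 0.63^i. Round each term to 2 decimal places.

This is a geometric sequence.
i=0: S_0 = -2.55 * 0.63^0 = -2.55
i=1: S_1 = -2.55 * 0.63^1 ≈ -1.61
i=2: S_2 = -2.55 * 0.63^2 ≈ -1.01
i=3: S_3 = -2.55 * 0.63^3 ≈ -0.64
The first 4 terms are: [-2.55, -1.61, -1.01, -0.64]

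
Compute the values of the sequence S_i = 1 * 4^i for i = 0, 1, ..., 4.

This is a geometric sequence.
i=0: S_0 = 1 * 4^0 = 1
i=1: S_1 = 1 * 4^1 = 4
i=2: S_2 = 1 * 4^2 = 16
i=3: S_3 = 1 * 4^3 = 64
i=4: S_4 = 1 * 4^4 = 256
The first 5 terms are: [1, 4, 16, 64, 256]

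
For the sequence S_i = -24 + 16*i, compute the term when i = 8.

S_8 = -24 + 16*8 = -24 + 128 = 104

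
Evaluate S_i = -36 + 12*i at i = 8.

S_8 = -36 + 12*8 = -36 + 96 = 60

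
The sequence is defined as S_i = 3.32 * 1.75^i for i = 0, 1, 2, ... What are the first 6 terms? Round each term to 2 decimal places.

This is a geometric sequence.
i=0: S_0 = 3.32 * 1.75^0 = 3.32
i=1: S_1 = 3.32 * 1.75^1 = 5.81
i=2: S_2 = 3.32 * 1.75^2 ≈ 10.17
i=3: S_3 = 3.32 * 1.75^3 ≈ 17.79
i=4: S_4 = 3.32 * 1.75^4 ≈ 31.14
i=5: S_5 = 3.32 * 1.75^5 ≈ 54.49
The first 6 terms are: [3.32, 5.81, 10.17, 17.79, 31.14, 54.49]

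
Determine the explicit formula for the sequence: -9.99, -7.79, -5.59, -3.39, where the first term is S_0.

Check differences: -7.79 - -9.99 = 2.2
-5.59 - -7.79 = 2.2
Common difference d = 2.2.
First term a = -9.99.
Formula: S_i = -9.99 + 2.20*i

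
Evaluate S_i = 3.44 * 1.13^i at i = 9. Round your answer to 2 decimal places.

S_9 = 3.44 * 1.13^9 ≈ 3.44 * 3.004 ≈ 10.33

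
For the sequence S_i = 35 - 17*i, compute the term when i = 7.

S_7 = 35 + -17*7 = 35 + -119 = -84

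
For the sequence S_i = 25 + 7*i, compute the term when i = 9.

S_9 = 25 + 7*9 = 25 + 63 = 88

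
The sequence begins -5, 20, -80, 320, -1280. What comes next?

Ratios: 20 / -5 = -4.0
This is a geometric sequence with common ratio r = -4.
Next term = -1280 * -4 = 5120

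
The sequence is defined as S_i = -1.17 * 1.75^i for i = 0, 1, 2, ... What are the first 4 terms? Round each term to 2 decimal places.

This is a geometric sequence.
i=0: S_0 = -1.17 * 1.75^0 = -1.17
i=1: S_1 = -1.17 * 1.75^1 ≈ -2.05
i=2: S_2 = -1.17 * 1.75^2 ≈ -3.58
i=3: S_3 = -1.17 * 1.75^3 ≈ -6.27
The first 4 terms are: [-1.17, -2.05, -3.58, -6.27]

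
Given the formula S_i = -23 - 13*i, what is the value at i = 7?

S_7 = -23 + -13*7 = -23 + -91 = -114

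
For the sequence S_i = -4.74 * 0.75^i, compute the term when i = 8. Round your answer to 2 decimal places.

S_8 = -4.74 * 0.75^8 ≈ -4.74 * 0.1001 ≈ -0.47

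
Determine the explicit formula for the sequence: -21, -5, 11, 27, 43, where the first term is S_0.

Check differences: -5 - -21 = 16
11 - -5 = 16
Common difference d = 16.
First term a = -21.
Formula: S_i = -21 + 16*i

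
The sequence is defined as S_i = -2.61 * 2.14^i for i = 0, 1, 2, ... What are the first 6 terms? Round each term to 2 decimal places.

This is a geometric sequence.
i=0: S_0 = -2.61 * 2.14^0 = -2.61
i=1: S_1 = -2.61 * 2.14^1 ≈ -5.59
i=2: S_2 = -2.61 * 2.14^2 ≈ -11.95
i=3: S_3 = -2.61 * 2.14^3 ≈ -25.58
i=4: S_4 = -2.61 * 2.14^4 ≈ -54.74
i=5: S_5 = -2.61 * 2.14^5 ≈ -117.14
The first 6 terms are: [-2.61, -5.59, -11.95, -25.58, -54.74, -117.14]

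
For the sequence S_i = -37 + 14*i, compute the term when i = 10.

S_10 = -37 + 14*10 = -37 + 140 = 103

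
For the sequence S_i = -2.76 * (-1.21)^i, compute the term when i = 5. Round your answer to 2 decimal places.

S_5 = -2.76 * (-1.21)^5 ≈ -2.76 * -2.5937 ≈ 7.16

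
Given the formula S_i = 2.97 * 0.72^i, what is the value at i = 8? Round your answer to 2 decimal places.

S_8 = 2.97 * 0.72^8 ≈ 2.97 * 0.0722 ≈ 0.21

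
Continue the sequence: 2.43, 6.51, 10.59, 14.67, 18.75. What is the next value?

Differences: 6.51 - 2.43 = 4.08
This is an arithmetic sequence with common difference d = 4.08.
Next term = 18.75 + 4.08 = 22.83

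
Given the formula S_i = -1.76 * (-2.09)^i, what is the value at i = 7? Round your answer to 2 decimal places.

S_7 = -1.76 * (-2.09)^7 ≈ -1.76 * -174.1903 ≈ 306.57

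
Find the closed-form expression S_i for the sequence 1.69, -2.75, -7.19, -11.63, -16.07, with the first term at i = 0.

Check differences: -2.75 - 1.69 = -4.44
-7.19 - -2.75 = -4.44
Common difference d = -4.44.
First term a = 1.69.
Formula: S_i = 1.69 - 4.44*i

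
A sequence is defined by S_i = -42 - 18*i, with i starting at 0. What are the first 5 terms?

This is an arithmetic sequence.
i=0: S_0 = -42 + -18*0 = -42
i=1: S_1 = -42 + -18*1 = -60
i=2: S_2 = -42 + -18*2 = -78
i=3: S_3 = -42 + -18*3 = -96
i=4: S_4 = -42 + -18*4 = -114
The first 5 terms are: [-42, -60, -78, -96, -114]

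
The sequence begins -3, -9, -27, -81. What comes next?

Ratios: -9 / -3 = 3.0
This is a geometric sequence with common ratio r = 3.
Next term = -81 * 3 = -243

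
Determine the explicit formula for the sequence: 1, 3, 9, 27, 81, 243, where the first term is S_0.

Check ratios: 3 / 1 = 3.0
Common ratio r = 3.
First term a = 1.
Formula: S_i = 1 * 3^i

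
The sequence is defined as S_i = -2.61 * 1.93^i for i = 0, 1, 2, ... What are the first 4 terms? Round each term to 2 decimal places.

This is a geometric sequence.
i=0: S_0 = -2.61 * 1.93^0 = -2.61
i=1: S_1 = -2.61 * 1.93^1 ≈ -5.04
i=2: S_2 = -2.61 * 1.93^2 ≈ -9.72
i=3: S_3 = -2.61 * 1.93^3 ≈ -18.76
The first 4 terms are: [-2.61, -5.04, -9.72, -18.76]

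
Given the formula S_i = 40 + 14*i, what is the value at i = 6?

S_6 = 40 + 14*6 = 40 + 84 = 124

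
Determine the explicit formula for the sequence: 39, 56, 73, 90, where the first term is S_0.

Check differences: 56 - 39 = 17
73 - 56 = 17
Common difference d = 17.
First term a = 39.
Formula: S_i = 39 + 17*i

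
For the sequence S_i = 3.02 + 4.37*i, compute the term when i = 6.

S_6 = 3.02 + 4.37*6 = 3.02 + 26.22 = 29.24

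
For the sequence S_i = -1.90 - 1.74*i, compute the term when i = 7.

S_7 = -1.9 + -1.74*7 = -1.9 + -12.18 = -14.08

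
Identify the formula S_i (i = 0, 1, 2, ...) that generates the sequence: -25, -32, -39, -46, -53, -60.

Check differences: -32 - -25 = -7
-39 - -32 = -7
Common difference d = -7.
First term a = -25.
Formula: S_i = -25 - 7*i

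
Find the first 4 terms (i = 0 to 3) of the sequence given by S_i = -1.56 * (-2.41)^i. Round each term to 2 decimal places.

This is a geometric sequence.
i=0: S_0 = -1.56 * (-2.41)^0 = -1.56
i=1: S_1 = -1.56 * (-2.41)^1 ≈ 3.76
i=2: S_2 = -1.56 * (-2.41)^2 ≈ -9.06
i=3: S_3 = -1.56 * (-2.41)^3 ≈ 21.84
The first 4 terms are: [-1.56, 3.76, -9.06, 21.84]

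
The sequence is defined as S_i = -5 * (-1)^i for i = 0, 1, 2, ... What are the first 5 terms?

This is a geometric sequence.
i=0: S_0 = -5 * (-1)^0 = -5
i=1: S_1 = -5 * (-1)^1 = 5
i=2: S_2 = -5 * (-1)^2 = -5
i=3: S_3 = -5 * (-1)^3 = 5
i=4: S_4 = -5 * (-1)^4 = -5
The first 5 terms are: [-5, 5, -5, 5, -5]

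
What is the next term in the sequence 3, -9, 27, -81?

Ratios: -9 / 3 = -3.0
This is a geometric sequence with common ratio r = -3.
Next term = -81 * -3 = 243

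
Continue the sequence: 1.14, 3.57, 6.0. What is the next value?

Differences: 3.57 - 1.14 = 2.43
This is an arithmetic sequence with common difference d = 2.43.
Next term = 6.0 + 2.43 = 8.43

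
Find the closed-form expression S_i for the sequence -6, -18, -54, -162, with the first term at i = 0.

Check ratios: -18 / -6 = 3.0
Common ratio r = 3.
First term a = -6.
Formula: S_i = -6 * 3^i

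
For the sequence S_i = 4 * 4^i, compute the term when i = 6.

S_6 = 4 * 4^6 = 4 * 4096 = 16384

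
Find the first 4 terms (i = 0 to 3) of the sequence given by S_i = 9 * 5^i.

This is a geometric sequence.
i=0: S_0 = 9 * 5^0 = 9
i=1: S_1 = 9 * 5^1 = 45
i=2: S_2 = 9 * 5^2 = 225
i=3: S_3 = 9 * 5^3 = 1125
The first 4 terms are: [9, 45, 225, 1125]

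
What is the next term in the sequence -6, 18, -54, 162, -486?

Ratios: 18 / -6 = -3.0
This is a geometric sequence with common ratio r = -3.
Next term = -486 * -3 = 1458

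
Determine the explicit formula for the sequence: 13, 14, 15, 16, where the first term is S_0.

Check differences: 14 - 13 = 1
15 - 14 = 1
Common difference d = 1.
First term a = 13.
Formula: S_i = 13 + 1*i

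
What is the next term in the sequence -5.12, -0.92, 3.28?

Differences: -0.92 - -5.12 = 4.2
This is an arithmetic sequence with common difference d = 4.2.
Next term = 3.28 + 4.2 = 7.48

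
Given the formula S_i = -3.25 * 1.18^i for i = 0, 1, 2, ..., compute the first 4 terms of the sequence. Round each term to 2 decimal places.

This is a geometric sequence.
i=0: S_0 = -3.25 * 1.18^0 = -3.25
i=1: S_1 = -3.25 * 1.18^1 ≈ -3.84
i=2: S_2 = -3.25 * 1.18^2 ≈ -4.53
i=3: S_3 = -3.25 * 1.18^3 ≈ -5.34
The first 4 terms are: [-3.25, -3.84, -4.53, -5.34]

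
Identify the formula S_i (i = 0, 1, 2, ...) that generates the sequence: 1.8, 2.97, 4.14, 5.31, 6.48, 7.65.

Check differences: 2.97 - 1.8 = 1.17
4.14 - 2.97 = 1.17
Common difference d = 1.17.
First term a = 1.8.
Formula: S_i = 1.80 + 1.17*i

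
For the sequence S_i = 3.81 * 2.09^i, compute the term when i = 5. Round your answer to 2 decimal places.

S_5 = 3.81 * 2.09^5 ≈ 3.81 * 39.8778 ≈ 151.93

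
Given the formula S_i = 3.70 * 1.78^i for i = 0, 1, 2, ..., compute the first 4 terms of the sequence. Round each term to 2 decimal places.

This is a geometric sequence.
i=0: S_0 = 3.7 * 1.78^0 = 3.7
i=1: S_1 = 3.7 * 1.78^1 ≈ 6.59
i=2: S_2 = 3.7 * 1.78^2 ≈ 11.72
i=3: S_3 = 3.7 * 1.78^3 ≈ 20.87
The first 4 terms are: [3.7, 6.59, 11.72, 20.87]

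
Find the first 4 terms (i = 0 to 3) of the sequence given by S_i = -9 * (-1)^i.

This is a geometric sequence.
i=0: S_0 = -9 * (-1)^0 = -9
i=1: S_1 = -9 * (-1)^1 = 9
i=2: S_2 = -9 * (-1)^2 = -9
i=3: S_3 = -9 * (-1)^3 = 9
The first 4 terms are: [-9, 9, -9, 9]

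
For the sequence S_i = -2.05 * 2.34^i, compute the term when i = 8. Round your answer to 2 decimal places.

S_8 = -2.05 * 2.34^8 ≈ -2.05 * 898.932 ≈ -1842.81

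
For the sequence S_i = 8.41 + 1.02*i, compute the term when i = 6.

S_6 = 8.41 + 1.02*6 = 8.41 + 6.12 = 14.53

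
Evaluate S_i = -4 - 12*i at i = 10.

S_10 = -4 + -12*10 = -4 + -120 = -124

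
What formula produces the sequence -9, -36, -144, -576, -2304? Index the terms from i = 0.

Check ratios: -36 / -9 = 4.0
Common ratio r = 4.
First term a = -9.
Formula: S_i = -9 * 4^i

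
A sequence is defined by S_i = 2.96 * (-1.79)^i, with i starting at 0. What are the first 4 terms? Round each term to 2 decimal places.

This is a geometric sequence.
i=0: S_0 = 2.96 * (-1.79)^0 = 2.96
i=1: S_1 = 2.96 * (-1.79)^1 ≈ -5.3
i=2: S_2 = 2.96 * (-1.79)^2 ≈ 9.48
i=3: S_3 = 2.96 * (-1.79)^3 ≈ -16.98
The first 4 terms are: [2.96, -5.3, 9.48, -16.98]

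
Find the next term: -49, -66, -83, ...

Differences: -66 - -49 = -17
This is an arithmetic sequence with common difference d = -17.
Next term = -83 + -17 = -100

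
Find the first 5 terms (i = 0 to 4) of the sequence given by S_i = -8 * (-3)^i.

This is a geometric sequence.
i=0: S_0 = -8 * (-3)^0 = -8
i=1: S_1 = -8 * (-3)^1 = 24
i=2: S_2 = -8 * (-3)^2 = -72
i=3: S_3 = -8 * (-3)^3 = 216
i=4: S_4 = -8 * (-3)^4 = -648
The first 5 terms are: [-8, 24, -72, 216, -648]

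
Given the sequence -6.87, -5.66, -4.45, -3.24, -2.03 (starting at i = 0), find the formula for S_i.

Check differences: -5.66 - -6.87 = 1.21
-4.45 - -5.66 = 1.21
Common difference d = 1.21.
First term a = -6.87.
Formula: S_i = -6.87 + 1.21*i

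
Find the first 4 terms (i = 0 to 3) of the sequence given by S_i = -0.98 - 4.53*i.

This is an arithmetic sequence.
i=0: S_0 = -0.98 + -4.53*0 = -0.98
i=1: S_1 = -0.98 + -4.53*1 = -5.51
i=2: S_2 = -0.98 + -4.53*2 = -10.04
i=3: S_3 = -0.98 + -4.53*3 = -14.57
The first 4 terms are: [-0.98, -5.51, -10.04, -14.57]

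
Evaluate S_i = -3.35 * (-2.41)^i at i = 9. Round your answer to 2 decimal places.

S_9 = -3.35 * (-2.41)^9 ≈ -3.35 * -2742.5426 ≈ 9187.52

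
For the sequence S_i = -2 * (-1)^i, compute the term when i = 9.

S_9 = -2 * (-1)^9 = -2 * -1 = 2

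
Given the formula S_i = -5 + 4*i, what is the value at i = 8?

S_8 = -5 + 4*8 = -5 + 32 = 27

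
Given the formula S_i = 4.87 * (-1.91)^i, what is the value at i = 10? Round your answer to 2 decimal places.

S_10 = 4.87 * (-1.91)^10 ≈ 4.87 * 646.1505 ≈ 3146.75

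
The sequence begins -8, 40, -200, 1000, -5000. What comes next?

Ratios: 40 / -8 = -5.0
This is a geometric sequence with common ratio r = -5.
Next term = -5000 * -5 = 25000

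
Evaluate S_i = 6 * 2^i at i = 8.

S_8 = 6 * 2^8 = 6 * 256 = 1536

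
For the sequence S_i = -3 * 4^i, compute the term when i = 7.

S_7 = -3 * 4^7 = -3 * 16384 = -49152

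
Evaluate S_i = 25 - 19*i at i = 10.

S_10 = 25 + -19*10 = 25 + -190 = -165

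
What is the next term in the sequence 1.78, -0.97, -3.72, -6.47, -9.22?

Differences: -0.97 - 1.78 = -2.75
This is an arithmetic sequence with common difference d = -2.75.
Next term = -9.22 + -2.75 = -11.97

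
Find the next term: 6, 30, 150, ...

Ratios: 30 / 6 = 5.0
This is a geometric sequence with common ratio r = 5.
Next term = 150 * 5 = 750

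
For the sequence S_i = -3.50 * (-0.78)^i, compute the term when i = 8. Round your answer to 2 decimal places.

S_8 = -3.5 * (-0.78)^8 ≈ -3.5 * 0.137 ≈ -0.48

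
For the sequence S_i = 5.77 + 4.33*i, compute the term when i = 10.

S_10 = 5.77 + 4.33*10 = 5.77 + 43.3 = 49.07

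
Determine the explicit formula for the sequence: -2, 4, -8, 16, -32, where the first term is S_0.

Check ratios: 4 / -2 = -2.0
Common ratio r = -2.
First term a = -2.
Formula: S_i = -2 * (-2)^i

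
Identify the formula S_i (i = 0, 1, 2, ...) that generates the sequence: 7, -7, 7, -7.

Check ratios: -7 / 7 = -1.0
Common ratio r = -1.
First term a = 7.
Formula: S_i = 7 * (-1)^i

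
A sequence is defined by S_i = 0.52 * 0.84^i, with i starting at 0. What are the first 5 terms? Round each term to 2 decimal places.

This is a geometric sequence.
i=0: S_0 = 0.52 * 0.84^0 = 0.52
i=1: S_1 = 0.52 * 0.84^1 ≈ 0.44
i=2: S_2 = 0.52 * 0.84^2 ≈ 0.37
i=3: S_3 = 0.52 * 0.84^3 ≈ 0.31
i=4: S_4 = 0.52 * 0.84^4 ≈ 0.26
The first 5 terms are: [0.52, 0.44, 0.37, 0.31, 0.26]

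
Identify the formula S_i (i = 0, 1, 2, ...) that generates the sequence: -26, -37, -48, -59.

Check differences: -37 - -26 = -11
-48 - -37 = -11
Common difference d = -11.
First term a = -26.
Formula: S_i = -26 - 11*i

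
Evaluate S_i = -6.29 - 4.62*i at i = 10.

S_10 = -6.29 + -4.62*10 = -6.29 + -46.2 = -52.49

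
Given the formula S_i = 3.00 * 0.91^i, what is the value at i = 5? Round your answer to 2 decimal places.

S_5 = 3.0 * 0.91^5 ≈ 3.0 * 0.624 ≈ 1.87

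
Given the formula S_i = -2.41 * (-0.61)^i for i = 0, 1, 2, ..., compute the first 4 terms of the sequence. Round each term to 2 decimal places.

This is a geometric sequence.
i=0: S_0 = -2.41 * (-0.61)^0 = -2.41
i=1: S_1 = -2.41 * (-0.61)^1 ≈ 1.47
i=2: S_2 = -2.41 * (-0.61)^2 ≈ -0.9
i=3: S_3 = -2.41 * (-0.61)^3 ≈ 0.55
The first 4 terms are: [-2.41, 1.47, -0.9, 0.55]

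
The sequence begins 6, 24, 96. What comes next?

Ratios: 24 / 6 = 4.0
This is a geometric sequence with common ratio r = 4.
Next term = 96 * 4 = 384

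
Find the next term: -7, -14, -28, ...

Ratios: -14 / -7 = 2.0
This is a geometric sequence with common ratio r = 2.
Next term = -28 * 2 = -56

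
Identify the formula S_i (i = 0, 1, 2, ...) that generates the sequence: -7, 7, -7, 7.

Check ratios: 7 / -7 = -1.0
Common ratio r = -1.
First term a = -7.
Formula: S_i = -7 * (-1)^i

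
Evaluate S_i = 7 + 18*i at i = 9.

S_9 = 7 + 18*9 = 7 + 162 = 169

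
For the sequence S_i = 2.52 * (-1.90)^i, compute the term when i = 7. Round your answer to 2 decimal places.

S_7 = 2.52 * (-1.9)^7 ≈ 2.52 * -89.3872 ≈ -225.26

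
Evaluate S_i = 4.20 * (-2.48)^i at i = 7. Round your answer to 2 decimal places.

S_7 = 4.2 * (-2.48)^7 ≈ 4.2 * -576.9813 ≈ -2423.32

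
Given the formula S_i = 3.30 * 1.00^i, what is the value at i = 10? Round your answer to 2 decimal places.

S_10 = 3.3 * 1.0^10 = 3.3 * 1 = 3.3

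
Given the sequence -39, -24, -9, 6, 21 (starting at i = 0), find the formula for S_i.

Check differences: -24 - -39 = 15
-9 - -24 = 15
Common difference d = 15.
First term a = -39.
Formula: S_i = -39 + 15*i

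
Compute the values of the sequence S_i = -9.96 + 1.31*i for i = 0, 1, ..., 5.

This is an arithmetic sequence.
i=0: S_0 = -9.96 + 1.31*0 = -9.96
i=1: S_1 = -9.96 + 1.31*1 = -8.65
i=2: S_2 = -9.96 + 1.31*2 = -7.34
i=3: S_3 = -9.96 + 1.31*3 = -6.03
i=4: S_4 = -9.96 + 1.31*4 = -4.72
i=5: S_5 = -9.96 + 1.31*5 = -3.41
The first 6 terms are: [-9.96, -8.65, -7.34, -6.03, -4.72, -3.41]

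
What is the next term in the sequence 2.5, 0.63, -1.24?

Differences: 0.63 - 2.5 = -1.87
This is an arithmetic sequence with common difference d = -1.87.
Next term = -1.24 + -1.87 = -3.11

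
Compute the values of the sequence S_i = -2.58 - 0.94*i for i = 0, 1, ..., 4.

This is an arithmetic sequence.
i=0: S_0 = -2.58 + -0.94*0 = -2.58
i=1: S_1 = -2.58 + -0.94*1 = -3.52
i=2: S_2 = -2.58 + -0.94*2 = -4.46
i=3: S_3 = -2.58 + -0.94*3 = -5.4
i=4: S_4 = -2.58 + -0.94*4 = -6.34
The first 5 terms are: [-2.58, -3.52, -4.46, -5.4, -6.34]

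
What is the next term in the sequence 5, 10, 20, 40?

Ratios: 10 / 5 = 2.0
This is a geometric sequence with common ratio r = 2.
Next term = 40 * 2 = 80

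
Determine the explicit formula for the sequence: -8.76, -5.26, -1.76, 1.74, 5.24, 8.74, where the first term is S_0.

Check differences: -5.26 - -8.76 = 3.5
-1.76 - -5.26 = 3.5
Common difference d = 3.5.
First term a = -8.76.
Formula: S_i = -8.76 + 3.50*i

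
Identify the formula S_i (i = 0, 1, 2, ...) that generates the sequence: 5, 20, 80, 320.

Check ratios: 20 / 5 = 4.0
Common ratio r = 4.
First term a = 5.
Formula: S_i = 5 * 4^i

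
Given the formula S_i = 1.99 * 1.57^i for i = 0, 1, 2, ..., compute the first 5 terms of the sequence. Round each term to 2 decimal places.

This is a geometric sequence.
i=0: S_0 = 1.99 * 1.57^0 = 1.99
i=1: S_1 = 1.99 * 1.57^1 ≈ 3.12
i=2: S_2 = 1.99 * 1.57^2 ≈ 4.91
i=3: S_3 = 1.99 * 1.57^3 ≈ 7.7
i=4: S_4 = 1.99 * 1.57^4 ≈ 12.09
The first 5 terms are: [1.99, 3.12, 4.91, 7.7, 12.09]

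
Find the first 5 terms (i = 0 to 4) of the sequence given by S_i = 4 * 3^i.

This is a geometric sequence.
i=0: S_0 = 4 * 3^0 = 4
i=1: S_1 = 4 * 3^1 = 12
i=2: S_2 = 4 * 3^2 = 36
i=3: S_3 = 4 * 3^3 = 108
i=4: S_4 = 4 * 3^4 = 324
The first 5 terms are: [4, 12, 36, 108, 324]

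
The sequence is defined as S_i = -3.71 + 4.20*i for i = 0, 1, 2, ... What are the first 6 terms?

This is an arithmetic sequence.
i=0: S_0 = -3.71 + 4.2*0 = -3.71
i=1: S_1 = -3.71 + 4.2*1 = 0.49
i=2: S_2 = -3.71 + 4.2*2 = 4.69
i=3: S_3 = -3.71 + 4.2*3 = 8.89
i=4: S_4 = -3.71 + 4.2*4 = 13.09
i=5: S_5 = -3.71 + 4.2*5 = 17.29
The first 6 terms are: [-3.71, 0.49, 4.69, 8.89, 13.09, 17.29]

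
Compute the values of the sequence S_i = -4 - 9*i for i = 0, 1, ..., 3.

This is an arithmetic sequence.
i=0: S_0 = -4 + -9*0 = -4
i=1: S_1 = -4 + -9*1 = -13
i=2: S_2 = -4 + -9*2 = -22
i=3: S_3 = -4 + -9*3 = -31
The first 4 terms are: [-4, -13, -22, -31]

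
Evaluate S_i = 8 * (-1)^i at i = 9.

S_9 = 8 * (-1)^9 = 8 * -1 = -8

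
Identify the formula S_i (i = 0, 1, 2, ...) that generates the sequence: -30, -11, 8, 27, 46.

Check differences: -11 - -30 = 19
8 - -11 = 19
Common difference d = 19.
First term a = -30.
Formula: S_i = -30 + 19*i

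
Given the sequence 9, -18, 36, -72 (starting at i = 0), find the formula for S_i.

Check ratios: -18 / 9 = -2.0
Common ratio r = -2.
First term a = 9.
Formula: S_i = 9 * (-2)^i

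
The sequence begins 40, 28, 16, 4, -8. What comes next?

Differences: 28 - 40 = -12
This is an arithmetic sequence with common difference d = -12.
Next term = -8 + -12 = -20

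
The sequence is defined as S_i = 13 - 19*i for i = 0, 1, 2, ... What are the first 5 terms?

This is an arithmetic sequence.
i=0: S_0 = 13 + -19*0 = 13
i=1: S_1 = 13 + -19*1 = -6
i=2: S_2 = 13 + -19*2 = -25
i=3: S_3 = 13 + -19*3 = -44
i=4: S_4 = 13 + -19*4 = -63
The first 5 terms are: [13, -6, -25, -44, -63]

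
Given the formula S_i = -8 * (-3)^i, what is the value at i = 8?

S_8 = -8 * (-3)^8 = -8 * 6561 = -52488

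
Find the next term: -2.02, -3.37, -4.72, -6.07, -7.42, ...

Differences: -3.37 - -2.02 = -1.35
This is an arithmetic sequence with common difference d = -1.35.
Next term = -7.42 + -1.35 = -8.77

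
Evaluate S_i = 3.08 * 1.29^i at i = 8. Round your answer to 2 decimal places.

S_8 = 3.08 * 1.29^8 ≈ 3.08 * 7.6686 ≈ 23.62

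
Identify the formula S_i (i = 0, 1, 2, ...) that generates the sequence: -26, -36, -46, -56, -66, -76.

Check differences: -36 - -26 = -10
-46 - -36 = -10
Common difference d = -10.
First term a = -26.
Formula: S_i = -26 - 10*i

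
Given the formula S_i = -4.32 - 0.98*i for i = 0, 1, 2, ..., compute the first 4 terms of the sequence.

This is an arithmetic sequence.
i=0: S_0 = -4.32 + -0.98*0 = -4.32
i=1: S_1 = -4.32 + -0.98*1 = -5.3
i=2: S_2 = -4.32 + -0.98*2 = -6.28
i=3: S_3 = -4.32 + -0.98*3 = -7.26
The first 4 terms are: [-4.32, -5.3, -6.28, -7.26]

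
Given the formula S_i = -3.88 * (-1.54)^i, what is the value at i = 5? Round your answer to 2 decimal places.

S_5 = -3.88 * (-1.54)^5 ≈ -3.88 * -8.6617 ≈ 33.61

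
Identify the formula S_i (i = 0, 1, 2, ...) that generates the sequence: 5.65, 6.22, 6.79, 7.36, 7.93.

Check differences: 6.22 - 5.65 = 0.57
6.79 - 6.22 = 0.57
Common difference d = 0.57.
First term a = 5.65.
Formula: S_i = 5.65 + 0.57*i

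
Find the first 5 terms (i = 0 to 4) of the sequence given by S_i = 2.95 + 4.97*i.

This is an arithmetic sequence.
i=0: S_0 = 2.95 + 4.97*0 = 2.95
i=1: S_1 = 2.95 + 4.97*1 = 7.92
i=2: S_2 = 2.95 + 4.97*2 = 12.89
i=3: S_3 = 2.95 + 4.97*3 = 17.86
i=4: S_4 = 2.95 + 4.97*4 = 22.83
The first 5 terms are: [2.95, 7.92, 12.89, 17.86, 22.83]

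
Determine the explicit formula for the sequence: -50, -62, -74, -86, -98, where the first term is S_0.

Check differences: -62 - -50 = -12
-74 - -62 = -12
Common difference d = -12.
First term a = -50.
Formula: S_i = -50 - 12*i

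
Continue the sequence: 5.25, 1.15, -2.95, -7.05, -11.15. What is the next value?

Differences: 1.15 - 5.25 = -4.1
This is an arithmetic sequence with common difference d = -4.1.
Next term = -11.15 + -4.1 = -15.25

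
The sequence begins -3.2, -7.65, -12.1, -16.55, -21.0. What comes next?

Differences: -7.65 - -3.2 = -4.45
This is an arithmetic sequence with common difference d = -4.45.
Next term = -21.0 + -4.45 = -25.45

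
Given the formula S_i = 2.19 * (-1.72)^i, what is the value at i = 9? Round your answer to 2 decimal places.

S_9 = 2.19 * (-1.72)^9 ≈ 2.19 * -131.7516 ≈ -288.54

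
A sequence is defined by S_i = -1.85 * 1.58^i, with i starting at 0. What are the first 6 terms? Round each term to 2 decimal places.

This is a geometric sequence.
i=0: S_0 = -1.85 * 1.58^0 = -1.85
i=1: S_1 = -1.85 * 1.58^1 ≈ -2.92
i=2: S_2 = -1.85 * 1.58^2 ≈ -4.62
i=3: S_3 = -1.85 * 1.58^3 ≈ -7.3
i=4: S_4 = -1.85 * 1.58^4 ≈ -11.53
i=5: S_5 = -1.85 * 1.58^5 ≈ -18.22
The first 6 terms are: [-1.85, -2.92, -4.62, -7.3, -11.53, -18.22]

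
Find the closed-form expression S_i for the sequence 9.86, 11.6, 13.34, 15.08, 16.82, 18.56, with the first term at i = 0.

Check differences: 11.6 - 9.86 = 1.74
13.34 - 11.6 = 1.74
Common difference d = 1.74.
First term a = 9.86.
Formula: S_i = 9.86 + 1.74*i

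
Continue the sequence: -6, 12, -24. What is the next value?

Ratios: 12 / -6 = -2.0
This is a geometric sequence with common ratio r = -2.
Next term = -24 * -2 = 48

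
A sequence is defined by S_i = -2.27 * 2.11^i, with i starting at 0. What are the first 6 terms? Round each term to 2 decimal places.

This is a geometric sequence.
i=0: S_0 = -2.27 * 2.11^0 = -2.27
i=1: S_1 = -2.27 * 2.11^1 ≈ -4.79
i=2: S_2 = -2.27 * 2.11^2 ≈ -10.11
i=3: S_3 = -2.27 * 2.11^3 ≈ -21.32
i=4: S_4 = -2.27 * 2.11^4 ≈ -44.99
i=5: S_5 = -2.27 * 2.11^5 ≈ -94.94
The first 6 terms are: [-2.27, -4.79, -10.11, -21.32, -44.99, -94.94]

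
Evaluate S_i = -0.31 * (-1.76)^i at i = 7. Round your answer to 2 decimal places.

S_7 = -0.31 * (-1.76)^7 ≈ -0.31 * -52.3105 ≈ 16.22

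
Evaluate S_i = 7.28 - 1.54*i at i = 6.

S_6 = 7.28 + -1.54*6 = 7.28 + -9.24 = -1.96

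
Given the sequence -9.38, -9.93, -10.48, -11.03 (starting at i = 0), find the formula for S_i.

Check differences: -9.93 - -9.38 = -0.55
-10.48 - -9.93 = -0.55
Common difference d = -0.55.
First term a = -9.38.
Formula: S_i = -9.38 - 0.55*i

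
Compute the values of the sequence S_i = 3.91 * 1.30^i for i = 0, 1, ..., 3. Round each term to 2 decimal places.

This is a geometric sequence.
i=0: S_0 = 3.91 * 1.3^0 = 3.91
i=1: S_1 = 3.91 * 1.3^1 ≈ 5.08
i=2: S_2 = 3.91 * 1.3^2 ≈ 6.61
i=3: S_3 = 3.91 * 1.3^3 ≈ 8.59
The first 4 terms are: [3.91, 5.08, 6.61, 8.59]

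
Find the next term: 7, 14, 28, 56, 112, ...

Ratios: 14 / 7 = 2.0
This is a geometric sequence with common ratio r = 2.
Next term = 112 * 2 = 224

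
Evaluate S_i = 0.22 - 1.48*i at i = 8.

S_8 = 0.22 + -1.48*8 = 0.22 + -11.84 = -11.62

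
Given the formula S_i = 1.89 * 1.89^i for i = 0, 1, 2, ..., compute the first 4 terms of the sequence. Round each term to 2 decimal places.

This is a geometric sequence.
i=0: S_0 = 1.89 * 1.89^0 = 1.89
i=1: S_1 = 1.89 * 1.89^1 ≈ 3.57
i=2: S_2 = 1.89 * 1.89^2 ≈ 6.75
i=3: S_3 = 1.89 * 1.89^3 ≈ 12.76
The first 4 terms are: [1.89, 3.57, 6.75, 12.76]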